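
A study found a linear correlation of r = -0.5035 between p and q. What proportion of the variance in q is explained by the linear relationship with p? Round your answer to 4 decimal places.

0.2535

r² = (-0.5035)² = 0.2535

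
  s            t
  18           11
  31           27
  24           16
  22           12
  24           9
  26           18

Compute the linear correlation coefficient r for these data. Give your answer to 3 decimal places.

0.849

n = 6, Σs = 145, Σt = 93, Σs² = 3597, Σt² = 1655, Σst = 2367
nΣst − ΣsΣt = 14202 − 13485 = 717
nΣs² − (Σs)² = 21582 − 21025 = 557; nΣt² − (Σt)² = 9930 − 8649 = 1281
r = 717 / √(557 × 1281) = 717 / 844.6994 ≈ 0.849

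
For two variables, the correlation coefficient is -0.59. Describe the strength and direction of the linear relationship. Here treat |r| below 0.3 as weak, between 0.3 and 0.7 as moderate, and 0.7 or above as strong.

r = -0.59 < 0 so the relationship is negative.
|r| = 0.59, which falls in the moderate range.

moderate negative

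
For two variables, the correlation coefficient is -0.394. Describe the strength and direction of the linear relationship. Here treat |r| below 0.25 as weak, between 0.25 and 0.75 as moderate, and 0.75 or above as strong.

moderate negative

r = -0.394 < 0 so the relationship is negative.
|r| = 0.394, which falls in the moderate range.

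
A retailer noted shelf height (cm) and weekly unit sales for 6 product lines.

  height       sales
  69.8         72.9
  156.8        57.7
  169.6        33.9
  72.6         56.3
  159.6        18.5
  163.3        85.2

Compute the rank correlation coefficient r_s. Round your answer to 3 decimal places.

-0.257

Rank height: 1, 3, 6, 2, 4, 5
Rank sales: 5, 4, 2, 3, 1, 6
d = rank(height) − rank(sales): -4, -1, 4, -1, 3, -1; Σd² = 44
ρ = 1 − 6Σd² / [n(n²−1)] = 1 − 6×44 / (6×35) = 1 − 264/210 ≈ -0.257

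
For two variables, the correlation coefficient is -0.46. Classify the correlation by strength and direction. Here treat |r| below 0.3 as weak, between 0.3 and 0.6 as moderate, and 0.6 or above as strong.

r = -0.46 < 0 so the relationship is negative.
|r| = 0.46, which falls in the moderate range.

moderate negative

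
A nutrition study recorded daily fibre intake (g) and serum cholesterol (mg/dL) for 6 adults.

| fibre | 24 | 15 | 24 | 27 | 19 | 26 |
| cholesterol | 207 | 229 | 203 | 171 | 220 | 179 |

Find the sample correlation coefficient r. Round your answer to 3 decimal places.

n = 6, Σx = 135, Σy = 1209, Σx² = 3143, Σy² = 246181, Σxy = 26726
nΣxy − ΣxΣy = 160356 − 163215 = -2859
nΣx² − (Σx)² = 18858 − 18225 = 633; nΣy² − (Σy)² = 1477086 − 1461681 = 15405
r = -2859 / √(633 × 15405) = -2859 / 3122.7176 ≈ -0.916

-0.916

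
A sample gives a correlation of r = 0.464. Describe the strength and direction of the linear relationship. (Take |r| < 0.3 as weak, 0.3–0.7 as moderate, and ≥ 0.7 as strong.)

r = 0.464 > 0 so the relationship is positive.
|r| = 0.464, which falls in the moderate range.

moderate positive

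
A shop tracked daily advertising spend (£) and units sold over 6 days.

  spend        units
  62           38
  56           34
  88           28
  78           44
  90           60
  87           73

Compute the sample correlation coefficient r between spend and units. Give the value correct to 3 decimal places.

0.502

n = 6, Σx = 461, Σy = 277, Σx² = 36477, Σy² = 14249, Σxy = 21907
nΣxy − ΣxΣy = 131442 − 127697 = 3745
nΣx² − (Σx)² = 218862 − 212521 = 6341; nΣy² − (Σy)² = 85494 − 76729 = 8765
r = 3745 / √(6341 × 8765) = 3745 / 7455.1234 ≈ 0.502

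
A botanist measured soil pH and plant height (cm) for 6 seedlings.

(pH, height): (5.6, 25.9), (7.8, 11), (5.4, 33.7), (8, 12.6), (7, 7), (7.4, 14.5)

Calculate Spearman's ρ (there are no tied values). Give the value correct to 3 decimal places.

-0.600

Rank pH: 2, 5, 1, 6, 3, 4
Rank height: 5, 2, 6, 3, 1, 4
d = rank(pH) − rank(height): -3, 3, -5, 3, 2, 0; Σd² = 56
ρ = 1 − 6Σd² / [n(n²−1)] = 1 − 6×56 / (6×35) = 1 − 336/210 ≈ -0.600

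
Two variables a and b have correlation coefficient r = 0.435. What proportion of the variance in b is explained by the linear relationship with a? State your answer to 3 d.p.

r² = (0.435)² = 0.189

0.189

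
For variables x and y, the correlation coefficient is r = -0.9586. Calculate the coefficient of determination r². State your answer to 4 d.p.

r² = (-0.9586)² = 0.9189

0.9189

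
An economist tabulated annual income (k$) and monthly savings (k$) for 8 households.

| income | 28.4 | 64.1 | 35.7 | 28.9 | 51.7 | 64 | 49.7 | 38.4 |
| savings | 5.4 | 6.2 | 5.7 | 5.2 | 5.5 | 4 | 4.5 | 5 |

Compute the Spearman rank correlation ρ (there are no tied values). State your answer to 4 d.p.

0.0238

Rank income: 1, 8, 3, 2, 6, 7, 5, 4
Rank savings: 5, 8, 7, 4, 6, 1, 2, 3
d = rank(income) − rank(savings): -4, 0, -4, -2, 0, 6, 3, 1; Σd² = 82
ρ = 1 − 6Σd² / [n(n²−1)] = 1 − 6×82 / (8×63) = 1 − 492/504 ≈ 0.0238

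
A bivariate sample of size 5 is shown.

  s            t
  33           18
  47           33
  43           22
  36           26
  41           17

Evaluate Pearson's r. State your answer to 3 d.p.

n = 5, Σs = 200, Σt = 116, Σs² = 8124, Σt² = 2862, Σst = 4724
nΣst − ΣsΣt = 23620 − 23200 = 420
nΣs² − (Σs)² = 40620 − 40000 = 620; nΣt² − (Σt)² = 14310 − 13456 = 854
r = 420 / √(620 × 854) = 420 / 727.6538 ≈ 0.577

0.577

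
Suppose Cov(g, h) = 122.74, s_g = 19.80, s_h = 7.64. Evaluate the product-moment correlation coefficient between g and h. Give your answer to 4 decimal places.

r = Cov(g,h) / (s_g · s_h) = 122.74 / (19.80 × 7.64)
  = 122.74 / 151.2720 ≈ 0.8114

0.8114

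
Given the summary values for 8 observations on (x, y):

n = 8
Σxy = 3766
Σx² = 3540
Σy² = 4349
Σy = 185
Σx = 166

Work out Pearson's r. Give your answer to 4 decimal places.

-0.8843

r = (nΣxy − ΣxΣy) / √[(nΣx² − (Σx)²)(nΣy² − (Σy)²)]
Numerator: 8×3766 − 166×185 = -582
Denominator: √[(28320 − 27556)(34792 − 34225)] = √[764 × 567] = 658.1702
r = -582 / 658.1702 ≈ -0.8843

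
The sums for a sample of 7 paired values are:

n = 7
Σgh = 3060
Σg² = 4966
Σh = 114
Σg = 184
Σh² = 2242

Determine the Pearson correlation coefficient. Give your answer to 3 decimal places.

r = (nΣgh − ΣgΣh) / √[(nΣg² − (Σg)²)(nΣh² − (Σh)²)]
Numerator: 7×3060 − 184×114 = 444
Denominator: √[(34762 − 33856)(15694 − 12996)] = √[906 × 2698] = 1563.4539
r = 444 / 1563.4539 ≈ 0.284

0.284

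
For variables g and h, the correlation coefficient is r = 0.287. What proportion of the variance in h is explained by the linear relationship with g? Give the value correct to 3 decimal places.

0.082

r² = (0.287)² = 0.082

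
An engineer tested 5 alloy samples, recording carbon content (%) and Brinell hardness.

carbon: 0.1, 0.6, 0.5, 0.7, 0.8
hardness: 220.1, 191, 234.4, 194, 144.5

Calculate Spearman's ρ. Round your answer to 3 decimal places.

-0.800

Rank carbon: 1, 3, 2, 4, 5
Rank hardness: 4, 2, 5, 3, 1
d = rank(carbon) − rank(hardness): -3, 1, -3, 1, 4; Σd² = 36
ρ = 1 − 6Σd² / [n(n²−1)] = 1 − 6×36 / (5×24) = 1 − 216/120 ≈ -0.800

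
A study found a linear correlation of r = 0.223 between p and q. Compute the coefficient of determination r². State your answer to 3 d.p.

r² = (0.223)² = 0.050

0.050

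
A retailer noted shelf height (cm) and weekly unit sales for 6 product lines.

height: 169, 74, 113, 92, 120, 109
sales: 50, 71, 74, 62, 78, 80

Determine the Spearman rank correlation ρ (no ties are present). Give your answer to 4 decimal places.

-0.0857

Rank height: 6, 1, 4, 2, 5, 3
Rank sales: 1, 3, 4, 2, 5, 6
d = rank(height) − rank(sales): 5, -2, 0, 0, 0, -3; Σd² = 38
ρ = 1 − 6Σd² / [n(n²−1)] = 1 − 6×38 / (6×35) = 1 − 228/210 ≈ -0.0857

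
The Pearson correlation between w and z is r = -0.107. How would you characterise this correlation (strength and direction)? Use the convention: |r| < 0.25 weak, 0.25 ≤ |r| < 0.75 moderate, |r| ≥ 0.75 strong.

r = -0.107 < 0 so the relationship is negative.
|r| = 0.107, which falls in the weak range.

weak negative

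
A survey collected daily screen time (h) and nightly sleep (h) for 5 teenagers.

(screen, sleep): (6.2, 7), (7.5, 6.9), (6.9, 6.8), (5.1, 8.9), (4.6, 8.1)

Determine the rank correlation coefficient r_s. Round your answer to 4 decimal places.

Rank screen: 3, 5, 4, 2, 1
Rank sleep: 3, 2, 1, 5, 4
d = rank(screen) − rank(sleep): 0, 3, 3, -3, -3; Σd² = 36
ρ = 1 − 6Σd² / [n(n²−1)] = 1 − 6×36 / (5×24) = 1 − 216/120 ≈ -0.8000

-0.8000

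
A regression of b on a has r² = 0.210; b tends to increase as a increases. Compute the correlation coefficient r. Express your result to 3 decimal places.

|r| = √0.210 = 0.458
The association is positive, so r = 0.458.

0.458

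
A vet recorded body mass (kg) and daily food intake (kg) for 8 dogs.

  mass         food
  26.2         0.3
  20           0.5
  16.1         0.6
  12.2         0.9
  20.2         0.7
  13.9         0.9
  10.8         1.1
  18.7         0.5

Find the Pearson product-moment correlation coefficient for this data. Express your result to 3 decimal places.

-0.918

n = 8, Σx = 138.1, Σy = 5.5, Σx² = 2562.07, Σy² = 4.27, Σxy = 86.38
nΣxy − ΣxΣy = 691.04 − 759.55 = -68.51
nΣx² − (Σx)² = 20496.56 − 19071.61 = 1424.95; nΣy² − (Σy)² = 34.16 − 30.25 = 3.91
r = -68.51 / √(1424.95 × 3.91) = -68.51 / 74.6428 ≈ -0.918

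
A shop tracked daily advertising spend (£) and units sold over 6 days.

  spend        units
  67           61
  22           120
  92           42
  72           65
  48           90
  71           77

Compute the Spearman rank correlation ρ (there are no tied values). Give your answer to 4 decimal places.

Rank spend: 3, 1, 6, 5, 2, 4
Rank units: 2, 6, 1, 3, 5, 4
d = rank(spend) − rank(units): 1, -5, 5, 2, -3, 0; Σd² = 64
ρ = 1 − 6Σd² / [n(n²−1)] = 1 − 6×64 / (6×35) = 1 − 384/210 ≈ -0.8286

-0.8286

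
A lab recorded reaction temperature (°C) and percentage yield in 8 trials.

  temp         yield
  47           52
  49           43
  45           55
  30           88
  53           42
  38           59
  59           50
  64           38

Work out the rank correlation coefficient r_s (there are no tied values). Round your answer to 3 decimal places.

Rank temp: 4, 5, 3, 1, 6, 2, 7, 8
Rank yield: 5, 3, 6, 8, 2, 7, 4, 1
d = rank(temp) − rank(yield): -1, 2, -3, -7, 4, -5, 3, 7; Σd² = 162
ρ = 1 − 6Σd² / [n(n²−1)] = 1 − 6×162 / (8×63) = 1 − 972/504 ≈ -0.929

-0.929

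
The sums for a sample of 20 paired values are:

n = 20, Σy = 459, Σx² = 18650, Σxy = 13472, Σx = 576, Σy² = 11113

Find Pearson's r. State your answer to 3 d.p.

0.231

r = (nΣxy − ΣxΣy) / √[(nΣx² − (Σx)²)(nΣy² − (Σy)²)]
Numerator: 20×13472 − 576×459 = 5056
Denominator: √[(373000 − 331776)(222260 − 210681)] = √[41224 × 11579] = 21847.9449
r = 5056 / 21847.9449 ≈ 0.231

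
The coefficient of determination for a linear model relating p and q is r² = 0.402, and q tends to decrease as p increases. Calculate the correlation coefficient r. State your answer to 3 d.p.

|r| = √0.402 = 0.634
The association is negative, so r = −0.634.

-0.634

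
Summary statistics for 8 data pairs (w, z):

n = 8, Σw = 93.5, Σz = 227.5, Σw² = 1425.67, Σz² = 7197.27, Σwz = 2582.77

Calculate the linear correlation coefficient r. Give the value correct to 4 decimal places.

r = (nΣwz − ΣwΣz) / √[(nΣw² − (Σw)²)(nΣz² − (Σz)²)]
Numerator: 8×2582.77 − 93.5×227.5 = -609.09
Denominator: √[(11405.36 − 8742.25)(57578.16 − 51756.25)] = √[2663.11 × 5821.91] = 3937.5610
r = -609.09 / 3937.5610 ≈ -0.1547

-0.1547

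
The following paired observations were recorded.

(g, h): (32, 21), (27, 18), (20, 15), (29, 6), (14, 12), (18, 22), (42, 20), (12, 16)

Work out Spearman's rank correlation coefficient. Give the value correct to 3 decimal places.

Rank g: 7, 5, 4, 6, 2, 3, 8, 1
Rank h: 7, 5, 3, 1, 2, 8, 6, 4
d = rank(g) − rank(h): 0, 0, 1, 5, 0, -5, 2, -3; Σd² = 64
ρ = 1 − 6Σd² / [n(n²−1)] = 1 − 6×64 / (8×63) = 1 − 384/504 ≈ 0.238

0.238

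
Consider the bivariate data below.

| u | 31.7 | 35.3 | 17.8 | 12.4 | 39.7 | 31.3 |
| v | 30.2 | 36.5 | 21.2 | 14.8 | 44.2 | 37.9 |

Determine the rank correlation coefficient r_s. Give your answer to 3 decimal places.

Rank u: 4, 5, 2, 1, 6, 3
Rank v: 3, 4, 2, 1, 6, 5
d = rank(u) − rank(v): 1, 1, 0, 0, 0, -2; Σd² = 6
ρ = 1 − 6Σd² / [n(n²−1)] = 1 − 6×6 / (6×35) = 1 − 36/210 ≈ 0.829

0.829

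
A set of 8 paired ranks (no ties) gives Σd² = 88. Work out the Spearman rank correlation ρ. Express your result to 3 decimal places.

-0.048

ρ = 1 − 6Σd² / [n(n²−1)] = 1 − 6×88 / (8×63)
  = 1 − 528/504 = 1 − 1.0476 ≈ -0.048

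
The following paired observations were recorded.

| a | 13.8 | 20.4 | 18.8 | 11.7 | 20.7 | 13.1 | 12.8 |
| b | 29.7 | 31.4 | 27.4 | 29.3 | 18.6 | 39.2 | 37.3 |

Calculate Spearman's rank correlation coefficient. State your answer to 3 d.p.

Rank a: 4, 6, 5, 1, 7, 3, 2
Rank b: 4, 5, 2, 3, 1, 7, 6
d = rank(a) − rank(b): 0, 1, 3, -2, 6, -4, -4; Σd² = 82
ρ = 1 − 6Σd² / [n(n²−1)] = 1 − 6×82 / (7×48) = 1 − 492/336 ≈ -0.464

-0.464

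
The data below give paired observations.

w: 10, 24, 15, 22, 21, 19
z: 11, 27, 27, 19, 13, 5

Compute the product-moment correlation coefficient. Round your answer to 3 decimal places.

n = 6, Σw = 111, Σz = 102, Σw² = 2187, Σz² = 2134, Σwz = 1949
nΣwz − ΣwΣz = 11694 − 11322 = 372
nΣw² − (Σw)² = 13122 − 12321 = 801; nΣz² − (Σz)² = 12804 − 10404 = 2400
r = 372 / √(801 × 2400) = 372 / 1386.5064 ≈ 0.268

0.268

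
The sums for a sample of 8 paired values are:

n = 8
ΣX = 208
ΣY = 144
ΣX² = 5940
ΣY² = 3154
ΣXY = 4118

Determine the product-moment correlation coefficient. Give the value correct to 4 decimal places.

r = (nΣXY − ΣXΣY) / √[(nΣX² − (ΣX)²)(nΣY² − (ΣY)²)]
Numerator: 8×4118 − 208×144 = 2992
Denominator: √[(47520 − 43264)(25232 − 20736)] = √[4256 × 4496] = 4374.3544
r = 2992 / 4374.3544 ≈ 0.6840

0.6840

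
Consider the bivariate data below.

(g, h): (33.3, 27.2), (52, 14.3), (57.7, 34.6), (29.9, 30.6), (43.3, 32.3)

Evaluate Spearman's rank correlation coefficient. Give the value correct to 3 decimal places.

0.300

Rank g: 2, 4, 5, 1, 3
Rank h: 2, 1, 5, 3, 4
d = rank(g) − rank(h): 0, 3, 0, -2, -1; Σd² = 14
ρ = 1 − 6Σd² / [n(n²−1)] = 1 − 6×14 / (5×24) = 1 − 84/120 ≈ 0.300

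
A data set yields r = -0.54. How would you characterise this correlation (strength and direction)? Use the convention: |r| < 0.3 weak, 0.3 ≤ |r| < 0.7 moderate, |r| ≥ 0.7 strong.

moderate negative

r = -0.54 < 0 so the relationship is negative.
|r| = 0.54, which falls in the moderate range.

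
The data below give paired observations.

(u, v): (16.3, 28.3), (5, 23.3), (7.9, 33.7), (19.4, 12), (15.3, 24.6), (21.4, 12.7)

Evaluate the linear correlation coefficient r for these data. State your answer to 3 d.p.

n = 6, Σu = 85.3, Σv = 134.6, Σu² = 1421.51, Σv² = 3389.92, Σuv = 1724.98
nΣuv − ΣuΣv = 10349.88 − 11481.38 = -1131.5
nΣu² − (Σu)² = 8529.06 − 7276.09 = 1252.97; nΣv² − (Σv)² = 20339.52 − 18117.16 = 2222.36
r = -1131.5 / √(1252.97 × 2222.36) = -1131.5 / 1668.6972 ≈ -0.678

-0.678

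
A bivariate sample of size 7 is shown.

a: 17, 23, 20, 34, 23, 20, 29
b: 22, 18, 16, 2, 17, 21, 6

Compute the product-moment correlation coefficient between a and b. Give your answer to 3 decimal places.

n = 7, Σa = 166, Σb = 102, Σa² = 4144, Σb² = 1834, Σab = 2161
nΣab − ΣaΣb = 15127 − 16932 = -1805
nΣa² − (Σa)² = 29008 − 27556 = 1452; nΣb² − (Σb)² = 12838 − 10404 = 2434
r = -1805 / √(1452 × 2434) = -1805 / 1879.9383 ≈ -0.960

-0.960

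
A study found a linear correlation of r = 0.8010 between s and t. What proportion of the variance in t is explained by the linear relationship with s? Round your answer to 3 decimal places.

0.642

r² = (0.8010)² = 0.642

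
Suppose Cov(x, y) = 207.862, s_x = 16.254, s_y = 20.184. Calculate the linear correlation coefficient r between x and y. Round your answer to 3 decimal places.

r = Cov(x,y) / (s_x · s_y) = 207.862 / (16.254 × 20.184)
  = 207.862 / 328.0707 ≈ 0.634

0.634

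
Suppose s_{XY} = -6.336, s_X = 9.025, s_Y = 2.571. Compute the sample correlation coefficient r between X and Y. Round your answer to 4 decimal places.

r = Cov(X,Y) / (s_X · s_Y) = -6.336 / (9.025 × 2.571)
  = -6.336 / 23.2033 ≈ -0.2731

-0.2731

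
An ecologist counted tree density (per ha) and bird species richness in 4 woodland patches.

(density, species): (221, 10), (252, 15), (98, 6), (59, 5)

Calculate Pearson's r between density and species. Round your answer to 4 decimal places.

0.9438

n = 4, Σx = 630, Σy = 36, Σx² = 125430, Σy² = 386, Σxy = 6873
nΣxy − ΣxΣy = 27492 − 22680 = 4812
nΣx² − (Σx)² = 501720 − 396900 = 104820; nΣy² − (Σy)² = 1544 − 1296 = 248
r = 4812 / √(104820 × 248) = 4812 / 5098.5645 ≈ 0.9438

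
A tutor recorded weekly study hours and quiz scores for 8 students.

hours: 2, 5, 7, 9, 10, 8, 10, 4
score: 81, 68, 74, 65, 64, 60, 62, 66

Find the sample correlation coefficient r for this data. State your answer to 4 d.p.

-0.7280

n = 8, Σx = 55, Σy = 540, Σx² = 439, Σy² = 36782, Σxy = 3609
nΣxy − ΣxΣy = 28872 − 29700 = -828
nΣx² − (Σx)² = 3512 − 3025 = 487; nΣy² − (Σy)² = 294256 − 291600 = 2656
r = -828 / √(487 × 2656) = -828 / 1137.3091 ≈ -0.7280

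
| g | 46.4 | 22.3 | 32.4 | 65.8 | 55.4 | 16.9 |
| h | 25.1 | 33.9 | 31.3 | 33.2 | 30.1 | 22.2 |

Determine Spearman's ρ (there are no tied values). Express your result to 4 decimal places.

Rank g: 4, 2, 3, 6, 5, 1
Rank h: 2, 6, 4, 5, 3, 1
d = rank(g) − rank(h): 2, -4, -1, 1, 2, 0; Σd² = 26
ρ = 1 − 6Σd² / [n(n²−1)] = 1 − 6×26 / (6×35) = 1 − 156/210 ≈ 0.2571

0.2571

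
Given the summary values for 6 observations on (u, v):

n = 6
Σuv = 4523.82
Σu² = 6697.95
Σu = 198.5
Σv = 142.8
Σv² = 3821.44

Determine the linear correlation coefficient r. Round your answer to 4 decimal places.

-0.8522

r = (nΣuv − ΣuΣv) / √[(nΣu² − (Σu)²)(nΣv² − (Σv)²)]
Numerator: 6×4523.82 − 198.5×142.8 = -1202.88
Denominator: √[(40187.7 − 39402.25)(22928.64 − 20391.84)] = √[785.45 × 2536.8] = 1411.5699
r = -1202.88 / 1411.5699 ≈ -0.8522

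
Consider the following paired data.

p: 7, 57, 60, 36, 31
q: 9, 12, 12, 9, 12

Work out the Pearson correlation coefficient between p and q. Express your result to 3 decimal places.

0.707

n = 5, Σp = 191, Σq = 54, Σp² = 9155, Σq² = 594, Σpq = 2163
nΣpq − ΣpΣq = 10815 − 10314 = 501
nΣp² − (Σp)² = 45775 − 36481 = 9294; nΣq² − (Σq)² = 2970 − 2916 = 54
r = 501 / √(9294 × 54) = 501 / 708.4321 ≈ 0.707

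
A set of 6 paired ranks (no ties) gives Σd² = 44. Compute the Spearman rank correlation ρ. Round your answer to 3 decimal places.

-0.257

ρ = 1 − 6Σd² / [n(n²−1)] = 1 − 6×44 / (6×35)
  = 1 − 264/210 = 1 − 1.2571 ≈ -0.257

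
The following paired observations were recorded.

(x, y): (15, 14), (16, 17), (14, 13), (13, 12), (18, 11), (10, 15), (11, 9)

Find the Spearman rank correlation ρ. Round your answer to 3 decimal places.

0.071

Rank x: 5, 6, 4, 3, 7, 1, 2
Rank y: 5, 7, 4, 3, 2, 6, 1
d = rank(x) − rank(y): 0, -1, 0, 0, 5, -5, 1; Σd² = 52
ρ = 1 − 6Σd² / [n(n²−1)] = 1 − 6×52 / (7×48) = 1 − 312/336 ≈ 0.071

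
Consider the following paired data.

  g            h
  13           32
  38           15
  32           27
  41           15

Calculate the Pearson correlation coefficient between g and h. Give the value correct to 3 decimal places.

n = 4, Σg = 124, Σh = 89, Σg² = 4318, Σh² = 2203, Σgh = 2465
nΣgh − ΣgΣh = 9860 − 11036 = -1176
nΣg² − (Σg)² = 17272 − 15376 = 1896; nΣh² − (Σh)² = 8812 − 7921 = 891
r = -1176 / √(1896 × 891) = -1176 / 1299.7446 ≈ -0.905

-0.905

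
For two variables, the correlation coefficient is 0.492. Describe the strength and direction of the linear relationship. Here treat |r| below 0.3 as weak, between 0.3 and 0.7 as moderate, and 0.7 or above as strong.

r = 0.492 > 0 so the relationship is positive.
|r| = 0.492, which falls in the moderate range.

moderate positive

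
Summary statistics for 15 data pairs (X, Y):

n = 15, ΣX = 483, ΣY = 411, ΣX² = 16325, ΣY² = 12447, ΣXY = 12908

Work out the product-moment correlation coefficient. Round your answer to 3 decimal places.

-0.341

r = (nΣXY − ΣXΣY) / √[(nΣX² − (ΣX)²)(nΣY² − (ΣY)²)]
Numerator: 15×12908 − 483×411 = -4893
Denominator: √[(244875 − 233289)(186705 − 168921)] = √[11586 × 17784] = 14354.2824
r = -4893 / 14354.2824 ≈ -0.341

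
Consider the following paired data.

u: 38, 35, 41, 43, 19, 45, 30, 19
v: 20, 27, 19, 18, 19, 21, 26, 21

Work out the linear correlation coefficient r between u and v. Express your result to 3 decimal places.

n = 8, Σu = 270, Σv = 171, Σu² = 9846, Σv² = 3733, Σuv = 5743
nΣuv − ΣuΣv = 45944 − 46170 = -226
nΣu² − (Σu)² = 78768 − 72900 = 5868; nΣv² − (Σv)² = 29864 − 29241 = 623
r = -226 / √(5868 × 623) = -226 / 1912.0052 ≈ -0.118

-0.118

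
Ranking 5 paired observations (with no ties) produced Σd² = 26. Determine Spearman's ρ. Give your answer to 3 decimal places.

ρ = 1 − 6Σd² / [n(n²−1)] = 1 − 6×26 / (5×24)
  = 1 − 156/120 = 1 − 1.3000 ≈ -0.300

-0.300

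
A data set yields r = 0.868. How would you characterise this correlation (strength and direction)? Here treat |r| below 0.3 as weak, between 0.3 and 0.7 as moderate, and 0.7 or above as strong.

strong positive

r = 0.868 > 0 so the relationship is positive.
|r| = 0.868, which falls in the strong range.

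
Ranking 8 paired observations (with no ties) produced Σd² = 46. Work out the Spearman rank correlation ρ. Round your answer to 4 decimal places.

ρ = 1 − 6Σd² / [n(n²−1)] = 1 − 6×46 / (8×63)
  = 1 − 276/504 = 1 − 0.54762 ≈ 0.4524

0.4524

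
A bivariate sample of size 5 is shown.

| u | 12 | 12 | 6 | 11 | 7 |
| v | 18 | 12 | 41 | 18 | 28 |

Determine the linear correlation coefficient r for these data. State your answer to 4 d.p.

n = 5, Σu = 48, Σv = 117, Σu² = 494, Σv² = 3257, Σuv = 1000
nΣuv − ΣuΣv = 5000 − 5616 = -616
nΣu² − (Σu)² = 2470 − 2304 = 166; nΣv² − (Σv)² = 16285 − 13689 = 2596
r = -616 / √(166 × 2596) = -616 / 656.4572 ≈ -0.9384

-0.9384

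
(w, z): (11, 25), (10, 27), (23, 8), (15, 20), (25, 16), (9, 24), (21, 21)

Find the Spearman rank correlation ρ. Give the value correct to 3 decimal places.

-0.821

Rank w: 3, 2, 6, 4, 7, 1, 5
Rank z: 6, 7, 1, 3, 2, 5, 4
d = rank(w) − rank(z): -3, -5, 5, 1, 5, -4, 1; Σd² = 102
ρ = 1 − 6Σd² / [n(n²−1)] = 1 − 6×102 / (7×48) = 1 − 612/336 ≈ -0.821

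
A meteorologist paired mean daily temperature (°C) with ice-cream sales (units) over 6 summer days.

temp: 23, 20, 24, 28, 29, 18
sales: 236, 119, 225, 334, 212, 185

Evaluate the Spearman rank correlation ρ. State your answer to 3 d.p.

Rank temp: 3, 2, 4, 5, 6, 1
Rank sales: 5, 1, 4, 6, 3, 2
d = rank(temp) − rank(sales): -2, 1, 0, -1, 3, -1; Σd² = 16
ρ = 1 − 6Σd² / [n(n²−1)] = 1 − 6×16 / (6×35) = 1 − 96/210 ≈ 0.543

0.543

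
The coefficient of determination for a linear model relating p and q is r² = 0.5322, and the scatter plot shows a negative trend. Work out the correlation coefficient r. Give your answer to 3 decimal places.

|r| = √0.5322 = 0.730
The association is negative, so r = −0.730.

-0.730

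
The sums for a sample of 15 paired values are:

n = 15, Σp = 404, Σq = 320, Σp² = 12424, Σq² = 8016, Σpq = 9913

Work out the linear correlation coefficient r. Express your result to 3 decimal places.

0.955

r = (nΣpq − ΣpΣq) / √[(nΣp² − (Σp)²)(nΣq² − (Σq)²)]
Numerator: 15×9913 − 404×320 = 19415
Denominator: √[(186360 − 163216)(120240 − 102400)] = √[23144 × 17840] = 20319.6693
r = 19415 / 20319.6693 ≈ 0.955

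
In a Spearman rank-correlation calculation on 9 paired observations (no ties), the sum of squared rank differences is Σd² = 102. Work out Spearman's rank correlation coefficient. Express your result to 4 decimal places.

ρ = 1 − 6Σd² / [n(n²−1)] = 1 − 6×102 / (9×80)
  = 1 − 612/720 = 1 − 0.85000 ≈ 0.1500

0.1500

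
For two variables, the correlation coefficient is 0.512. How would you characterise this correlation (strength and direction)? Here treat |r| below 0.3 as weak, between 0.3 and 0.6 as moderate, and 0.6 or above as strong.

moderate positive

r = 0.512 > 0 so the relationship is positive.
|r| = 0.512, which falls in the moderate range.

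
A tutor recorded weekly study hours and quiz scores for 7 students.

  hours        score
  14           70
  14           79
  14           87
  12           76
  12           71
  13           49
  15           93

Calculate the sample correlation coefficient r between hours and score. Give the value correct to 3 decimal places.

n = 7, Σx = 94, Σy = 525, Σx² = 1270, Σy² = 40577, Σxy = 7100
nΣxy − ΣxΣy = 49700 − 49350 = 350
nΣx² − (Σx)² = 8890 − 8836 = 54; nΣy² − (Σy)² = 284039 − 275625 = 8414
r = 350 / √(54 × 8414) = 350 / 674.0593 ≈ 0.519

0.519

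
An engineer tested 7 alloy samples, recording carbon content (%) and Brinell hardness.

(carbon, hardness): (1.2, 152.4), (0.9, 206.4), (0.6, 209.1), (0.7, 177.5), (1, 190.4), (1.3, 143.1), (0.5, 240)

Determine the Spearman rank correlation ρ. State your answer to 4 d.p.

Rank carbon: 6, 4, 2, 3, 5, 7, 1
Rank hardness: 2, 5, 6, 3, 4, 1, 7
d = rank(carbon) − rank(hardness): 4, -1, -4, 0, 1, 6, -6; Σd² = 106
ρ = 1 − 6Σd² / [n(n²−1)] = 1 − 6×106 / (7×48) = 1 − 636/336 ≈ -0.8929

-0.8929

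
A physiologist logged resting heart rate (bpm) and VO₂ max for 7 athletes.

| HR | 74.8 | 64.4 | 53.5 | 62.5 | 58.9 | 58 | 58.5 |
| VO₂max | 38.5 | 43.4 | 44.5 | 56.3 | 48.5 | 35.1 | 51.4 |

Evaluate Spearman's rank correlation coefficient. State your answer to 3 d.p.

-0.036

Rank HR: 7, 6, 1, 5, 4, 2, 3
Rank VO₂max: 2, 3, 4, 7, 5, 1, 6
d = rank(HR) − rank(VO₂max): 5, 3, -3, -2, -1, 1, -3; Σd² = 58
ρ = 1 − 6Σd² / [n(n²−1)] = 1 − 6×58 / (7×48) = 1 − 348/336 ≈ -0.036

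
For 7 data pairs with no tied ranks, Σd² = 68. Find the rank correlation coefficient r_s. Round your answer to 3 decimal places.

ρ = 1 − 6Σd² / [n(n²−1)] = 1 − 6×68 / (7×48)
  = 1 − 408/336 = 1 − 1.2143 ≈ -0.214

-0.214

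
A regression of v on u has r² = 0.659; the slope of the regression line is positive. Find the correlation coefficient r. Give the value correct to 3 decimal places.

0.812

|r| = √0.659 = 0.812
The association is positive, so r = 0.812.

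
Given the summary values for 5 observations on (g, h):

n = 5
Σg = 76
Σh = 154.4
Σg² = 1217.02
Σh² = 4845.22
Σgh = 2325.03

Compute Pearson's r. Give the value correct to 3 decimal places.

-0.316

r = (nΣgh − ΣgΣh) / √[(nΣg² − (Σg)²)(nΣh² − (Σh)²)]
Numerator: 5×2325.03 − 76×154.4 = -109.25
Denominator: √[(6085.1 − 5776)(24226.1 − 23839.36)] = √[309.1 × 386.74] = 345.7475
r = -109.25 / 345.7475 ≈ -0.316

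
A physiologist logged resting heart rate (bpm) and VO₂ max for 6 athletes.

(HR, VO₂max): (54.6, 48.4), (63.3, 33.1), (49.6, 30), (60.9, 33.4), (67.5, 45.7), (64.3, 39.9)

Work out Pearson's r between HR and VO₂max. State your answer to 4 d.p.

0.2903

n = 6, Σx = 360.2, Σy = 230.5, Σx² = 21847.76, Σy² = 9134.23, Σxy = 13910.25
nΣxy − ΣxΣy = 83461.5 − 83026.1 = 435.4
nΣx² − (Σx)² = 131086.56 − 129744.04 = 1342.52; nΣy² − (Σy)² = 54805.38 − 53130.25 = 1675.13
r = 435.4 / √(1342.52 × 1675.13) = 435.4 / 1499.6318 ≈ 0.2903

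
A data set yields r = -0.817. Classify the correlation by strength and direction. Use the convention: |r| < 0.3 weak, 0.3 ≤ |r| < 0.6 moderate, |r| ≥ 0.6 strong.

strong negative

r = -0.817 < 0 so the relationship is negative.
|r| = 0.817, which falls in the strong range.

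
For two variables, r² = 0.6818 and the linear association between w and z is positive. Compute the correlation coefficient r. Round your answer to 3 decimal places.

|r| = √0.6818 = 0.826
The association is positive, so r = 0.826.

0.826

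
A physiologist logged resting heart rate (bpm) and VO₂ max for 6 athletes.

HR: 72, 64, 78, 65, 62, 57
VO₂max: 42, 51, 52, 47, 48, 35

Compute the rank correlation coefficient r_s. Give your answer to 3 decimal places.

Rank HR: 5, 3, 6, 4, 2, 1
Rank VO₂max: 2, 5, 6, 3, 4, 1
d = rank(HR) − rank(VO₂max): 3, -2, 0, 1, -2, 0; Σd² = 18
ρ = 1 − 6Σd² / [n(n²−1)] = 1 − 6×18 / (6×35) = 1 − 108/210 ≈ 0.486

0.486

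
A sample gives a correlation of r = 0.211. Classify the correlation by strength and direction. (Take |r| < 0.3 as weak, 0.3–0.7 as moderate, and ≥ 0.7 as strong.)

weak positive

r = 0.211 > 0 so the relationship is positive.
|r| = 0.211, which falls in the weak range.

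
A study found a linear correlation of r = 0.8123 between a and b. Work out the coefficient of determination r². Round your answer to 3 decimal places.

0.660

r² = (0.8123)² = 0.660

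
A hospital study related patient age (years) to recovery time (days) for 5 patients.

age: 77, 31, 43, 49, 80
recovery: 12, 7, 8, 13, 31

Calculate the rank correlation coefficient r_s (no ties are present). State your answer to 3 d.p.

0.900

Rank age: 4, 1, 2, 3, 5
Rank recovery: 3, 1, 2, 4, 5
d = rank(age) − rank(recovery): 1, 0, 0, -1, 0; Σd² = 2
ρ = 1 − 6Σd² / [n(n²−1)] = 1 − 6×2 / (5×24) = 1 − 12/120 ≈ 0.900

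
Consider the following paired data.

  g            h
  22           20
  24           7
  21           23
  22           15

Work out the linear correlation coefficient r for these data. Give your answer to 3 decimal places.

-0.956

n = 4, Σg = 89, Σh = 65, Σg² = 1985, Σh² = 1203, Σgh = 1421
nΣgh − ΣgΣh = 5684 − 5785 = -101
nΣg² − (Σg)² = 7940 − 7921 = 19; nΣh² − (Σh)² = 4812 − 4225 = 587
r = -101 / √(19 × 587) = -101 / 105.6078 ≈ -0.956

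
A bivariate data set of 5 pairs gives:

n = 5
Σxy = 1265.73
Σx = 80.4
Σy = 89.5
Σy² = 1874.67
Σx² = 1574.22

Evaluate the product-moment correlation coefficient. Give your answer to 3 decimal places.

r = (nΣxy − ΣxΣy) / √[(nΣx² − (Σx)²)(nΣy² − (Σy)²)]
Numerator: 5×1265.73 − 80.4×89.5 = -867.15
Denominator: √[(7871.1 − 6464.16)(9373.35 − 8010.25)] = √[1406.94 × 1363.1] = 1384.8465
r = -867.15 / 1384.8465 ≈ -0.626

-0.626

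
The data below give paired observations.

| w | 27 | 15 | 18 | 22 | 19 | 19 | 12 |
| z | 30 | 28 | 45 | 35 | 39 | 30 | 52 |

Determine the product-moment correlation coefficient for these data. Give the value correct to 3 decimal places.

n = 7, Σw = 132, Σz = 259, Σw² = 2628, Σz² = 10059, Σwz = 4745
nΣwz − ΣwΣz = 33215 − 34188 = -973
nΣw² − (Σw)² = 18396 − 17424 = 972; nΣz² − (Σz)² = 70413 − 67081 = 3332
r = -973 / √(972 × 3332) = -973 / 1799.6400 ≈ -0.541

-0.541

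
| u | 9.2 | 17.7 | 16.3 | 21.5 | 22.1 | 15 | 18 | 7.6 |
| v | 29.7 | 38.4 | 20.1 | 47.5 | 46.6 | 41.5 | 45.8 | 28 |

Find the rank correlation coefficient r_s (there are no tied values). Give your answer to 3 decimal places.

Rank u: 2, 5, 4, 7, 8, 3, 6, 1
Rank v: 3, 4, 1, 8, 7, 5, 6, 2
d = rank(u) − rank(v): -1, 1, 3, -1, 1, -2, 0, -1; Σd² = 18
ρ = 1 − 6Σd² / [n(n²−1)] = 1 − 6×18 / (8×63) = 1 − 108/504 ≈ 0.786

0.786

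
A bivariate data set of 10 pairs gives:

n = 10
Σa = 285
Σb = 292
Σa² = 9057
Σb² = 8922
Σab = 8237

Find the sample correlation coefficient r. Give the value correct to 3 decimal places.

-0.140

r = (nΣab − ΣaΣb) / √[(nΣa² − (Σa)²)(nΣb² − (Σb)²)]
Numerator: 10×8237 − 285×292 = -850
Denominator: √[(90570 − 81225)(89220 − 85264)] = √[9345 × 3956] = 6080.1990
r = -850 / 6080.1990 ≈ -0.140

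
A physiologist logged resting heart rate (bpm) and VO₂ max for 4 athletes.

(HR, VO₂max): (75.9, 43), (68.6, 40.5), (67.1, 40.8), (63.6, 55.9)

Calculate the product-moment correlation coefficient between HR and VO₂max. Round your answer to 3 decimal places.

n = 4, Σx = 275.2, Σy = 180.2, Σx² = 19014.14, Σy² = 8278.7, Σxy = 12334.92
nΣxy − ΣxΣy = 49339.68 − 49591.04 = -251.36
nΣx² − (Σx)² = 76056.56 − 75735.04 = 321.52; nΣy² − (Σy)² = 33114.8 − 32472.04 = 642.76
r = -251.36 / √(321.52 × 642.76) = -251.36 / 454.5989 ≈ -0.553

-0.553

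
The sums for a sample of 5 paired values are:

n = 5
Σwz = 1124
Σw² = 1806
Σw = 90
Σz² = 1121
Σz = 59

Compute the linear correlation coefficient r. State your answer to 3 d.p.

r = (nΣwz − ΣwΣz) / √[(nΣw² − (Σw)²)(nΣz² − (Σz)²)]
Numerator: 5×1124 − 90×59 = 310
Denominator: √[(9030 − 8100)(5605 − 3481)] = √[930 × 2124] = 1405.4608
r = 310 / 1405.4608 ≈ 0.221

0.221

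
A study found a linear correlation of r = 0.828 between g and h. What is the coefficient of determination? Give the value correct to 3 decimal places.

0.686

r² = (0.828)² = 0.686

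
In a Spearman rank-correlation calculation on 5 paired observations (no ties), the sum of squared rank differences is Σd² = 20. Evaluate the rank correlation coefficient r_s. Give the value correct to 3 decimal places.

ρ = 1 − 6Σd² / [n(n²−1)] = 1 − 6×20 / (5×24)
  = 1 − 120/120 = 1 − 1.0000 ≈ 0.000

0.000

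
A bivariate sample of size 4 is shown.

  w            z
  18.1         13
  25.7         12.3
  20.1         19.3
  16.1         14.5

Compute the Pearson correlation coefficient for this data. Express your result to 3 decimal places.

-0.235

n = 4, Σw = 80, Σz = 59.1, Σw² = 1651.32, Σz² = 903.03, Σwz = 1172.79
nΣwz − ΣwΣz = 4691.16 − 4728 = -36.84
nΣw² − (Σw)² = 6605.28 − 6400 = 205.28; nΣz² − (Σz)² = 3612.12 − 3492.81 = 119.31
r = -36.84 / √(205.28 × 119.31) = -36.84 / 156.4991 ≈ -0.235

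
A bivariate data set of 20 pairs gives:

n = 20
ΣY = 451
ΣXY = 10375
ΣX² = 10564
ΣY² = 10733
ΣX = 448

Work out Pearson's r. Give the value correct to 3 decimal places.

r = (nΣXY − ΣXΣY) / √[(nΣX² − (ΣX)²)(nΣY² − (ΣY)²)]
Numerator: 20×10375 − 448×451 = 5452
Denominator: √[(211280 − 200704)(214660 − 203401)] = √[10576 × 11259] = 10912.1576
r = 5452 / 10912.1576 ≈ 0.500

0.500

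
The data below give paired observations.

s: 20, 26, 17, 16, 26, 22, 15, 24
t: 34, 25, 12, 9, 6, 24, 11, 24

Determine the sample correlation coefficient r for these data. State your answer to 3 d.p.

0.307

n = 8, Σs = 166, Σt = 145, Σs² = 3582, Σt² = 3315, Σst = 3103
nΣst − ΣsΣt = 24824 − 24070 = 754
nΣs² − (Σs)² = 28656 − 27556 = 1100; nΣt² − (Σt)² = 26520 − 21025 = 5495
r = 754 / √(1100 × 5495) = 754 / 2458.5565 ≈ 0.307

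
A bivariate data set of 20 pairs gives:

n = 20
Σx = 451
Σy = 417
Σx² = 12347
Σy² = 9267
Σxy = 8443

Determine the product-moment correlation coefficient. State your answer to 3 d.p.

r = (nΣxy − ΣxΣy) / √[(nΣx² − (Σx)²)(nΣy² − (Σy)²)]
Numerator: 20×8443 − 451×417 = -19207
Denominator: √[(246940 − 203401)(185340 − 173889)] = √[43539 × 11451] = 22328.5711
r = -19207 / 22328.5711 ≈ -0.860

-0.860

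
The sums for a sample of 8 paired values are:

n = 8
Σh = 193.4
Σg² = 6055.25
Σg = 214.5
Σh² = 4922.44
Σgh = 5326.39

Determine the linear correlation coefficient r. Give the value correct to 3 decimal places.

0.514

r = (nΣgh − ΣgΣh) / √[(nΣg² − (Σg)²)(nΣh² − (Σh)²)]
Numerator: 8×5326.39 − 214.5×193.4 = 1126.82
Denominator: √[(48442 − 46010.25)(39379.52 − 37403.56)] = √[2431.75 × 1975.96] = 2192.0403
r = 1126.82 / 2192.0403 ≈ 0.514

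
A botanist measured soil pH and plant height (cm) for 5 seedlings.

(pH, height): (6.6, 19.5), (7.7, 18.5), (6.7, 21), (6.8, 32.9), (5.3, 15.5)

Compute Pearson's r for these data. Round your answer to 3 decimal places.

n = 5, Σx = 33.1, Σy = 107.4, Σx² = 222.07, Σy² = 2486.16, Σxy = 717.72
nΣxy − ΣxΣy = 3588.6 − 3554.94 = 33.66
nΣx² − (Σx)² = 1110.35 − 1095.61 = 14.74; nΣy² − (Σy)² = 12430.8 − 11534.76 = 896.04
r = 33.66 / √(14.74 × 896.04) = 33.66 / 114.9245 ≈ 0.293

0.293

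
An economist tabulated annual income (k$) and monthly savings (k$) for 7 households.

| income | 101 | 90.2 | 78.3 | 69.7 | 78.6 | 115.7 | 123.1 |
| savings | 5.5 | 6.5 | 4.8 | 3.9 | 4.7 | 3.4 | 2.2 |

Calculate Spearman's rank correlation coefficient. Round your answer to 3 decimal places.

Rank income: 5, 4, 2, 1, 3, 6, 7
Rank savings: 6, 7, 5, 3, 4, 2, 1
d = rank(income) − rank(savings): -1, -3, -3, -2, -1, 4, 6; Σd² = 76
ρ = 1 − 6Σd² / [n(n²−1)] = 1 − 6×76 / (7×48) = 1 − 456/336 ≈ -0.357

-0.357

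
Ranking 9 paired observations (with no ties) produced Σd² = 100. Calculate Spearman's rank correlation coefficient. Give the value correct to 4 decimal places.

0.1667

ρ = 1 − 6Σd² / [n(n²−1)] = 1 − 6×100 / (9×80)
  = 1 − 600/720 = 1 − 0.83333 ≈ 0.1667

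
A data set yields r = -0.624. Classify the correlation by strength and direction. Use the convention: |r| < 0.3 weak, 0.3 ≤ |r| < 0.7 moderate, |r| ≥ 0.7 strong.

r = -0.624 < 0 so the relationship is negative.
|r| = 0.624, which falls in the moderate range.

moderate negative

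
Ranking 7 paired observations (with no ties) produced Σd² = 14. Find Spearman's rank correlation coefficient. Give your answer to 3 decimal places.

0.750

ρ = 1 − 6Σd² / [n(n²−1)] = 1 − 6×14 / (7×48)
  = 1 − 84/336 = 1 − 0.2500 ≈ 0.750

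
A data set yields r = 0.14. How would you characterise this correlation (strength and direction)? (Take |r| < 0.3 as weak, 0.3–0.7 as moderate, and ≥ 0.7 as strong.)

weak positive

r = 0.14 > 0 so the relationship is positive.
|r| = 0.14, which falls in the weak range.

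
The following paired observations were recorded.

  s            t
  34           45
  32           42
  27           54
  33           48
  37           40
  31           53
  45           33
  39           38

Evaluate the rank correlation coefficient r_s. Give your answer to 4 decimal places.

Rank s: 5, 3, 1, 4, 6, 2, 8, 7
Rank t: 5, 4, 8, 6, 3, 7, 1, 2
d = rank(s) − rank(t): 0, -1, -7, -2, 3, -5, 7, 5; Σd² = 162
ρ = 1 − 6Σd² / [n(n²−1)] = 1 − 6×162 / (8×63) = 1 − 972/504 ≈ -0.9286

-0.9286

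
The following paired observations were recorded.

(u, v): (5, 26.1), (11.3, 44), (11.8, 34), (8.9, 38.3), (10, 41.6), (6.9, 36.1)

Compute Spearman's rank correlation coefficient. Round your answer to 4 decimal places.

Rank u: 1, 5, 6, 3, 4, 2
Rank v: 1, 6, 2, 4, 5, 3
d = rank(u) − rank(v): 0, -1, 4, -1, -1, -1; Σd² = 20
ρ = 1 − 6Σd² / [n(n²−1)] = 1 − 6×20 / (6×35) = 1 − 120/210 ≈ 0.4286

0.4286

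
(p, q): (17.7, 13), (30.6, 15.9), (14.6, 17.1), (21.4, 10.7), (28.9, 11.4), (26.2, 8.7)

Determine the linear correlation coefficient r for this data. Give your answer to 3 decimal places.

n = 6, Σp = 139.4, Σq = 76.8, Σp² = 3442.42, Σq² = 1034.36, Σpq = 1752.68
nΣpq − ΣpΣq = 10516.08 − 10705.92 = -189.84
nΣp² − (Σp)² = 20654.52 − 19432.36 = 1222.16; nΣq² − (Σq)² = 6206.16 − 5898.24 = 307.92
r = -189.84 / √(1222.16 × 307.92) = -189.84 / 613.4554 ≈ -0.309

-0.309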